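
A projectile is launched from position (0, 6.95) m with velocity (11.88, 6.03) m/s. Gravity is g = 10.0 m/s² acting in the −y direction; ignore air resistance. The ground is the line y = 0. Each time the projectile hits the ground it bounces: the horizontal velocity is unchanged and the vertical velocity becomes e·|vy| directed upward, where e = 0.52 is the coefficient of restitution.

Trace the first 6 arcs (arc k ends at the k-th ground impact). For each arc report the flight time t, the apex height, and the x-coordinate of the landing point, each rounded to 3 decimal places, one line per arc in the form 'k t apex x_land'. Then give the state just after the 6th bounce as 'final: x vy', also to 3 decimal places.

1 1.927 8.768 22.896
2 1.377 2.371 39.257
3 0.716 0.641 47.765
4 0.372 0.173 52.189
5 0.194 0.047 54.489
6 0.101 0.013 55.686
final: 55.686 0.262

Arc 1: start y=6.950, vy=6.030 → t=1.927, apex=8.768, x_land=22.896, impact vy=-13.242
  bounce: vy ← 0.52·13.242 = 6.886
Arc 2: start y=0.000, vy=6.886 → t=1.377, apex=2.371, x_land=39.257, impact vy=-6.886
  bounce: vy ← 0.52·6.886 = 3.581
Arc 3: start y=0.000, vy=3.581 → t=0.716, apex=0.641, x_land=47.765, impact vy=-3.581
  bounce: vy ← 0.52·3.581 = 1.862
Arc 4: start y=0.000, vy=1.862 → t=0.372, apex=0.173, x_land=52.189, impact vy=-1.862
  bounce: vy ← 0.52·1.862 = 0.968
Arc 5: start y=0.000, vy=0.968 → t=0.194, apex=0.047, x_land=54.489, impact vy=-0.968
  bounce: vy ← 0.52·0.968 = 0.503
Arc 6: start y=0.000, vy=0.503 → t=0.101, apex=0.013, x_land=55.686, impact vy=-0.503
  bounce: vy ← 0.52·0.503 = 0.262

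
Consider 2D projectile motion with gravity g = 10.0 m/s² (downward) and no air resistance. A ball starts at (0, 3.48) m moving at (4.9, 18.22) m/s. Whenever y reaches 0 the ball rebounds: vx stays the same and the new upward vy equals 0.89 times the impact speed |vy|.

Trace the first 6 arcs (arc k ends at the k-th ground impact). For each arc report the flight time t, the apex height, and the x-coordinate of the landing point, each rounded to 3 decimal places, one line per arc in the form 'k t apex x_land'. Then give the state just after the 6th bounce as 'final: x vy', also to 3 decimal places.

1 3.826 20.078 18.747
2 3.567 15.904 36.225
3 3.175 12.598 51.781
4 2.825 9.979 65.625
5 2.515 7.904 77.947
6 2.238 6.261 88.913
final: 88.913 9.959

Arc 1: start y=3.480, vy=18.220 → t=3.826, apex=20.078, x_land=18.747, impact vy=-20.039
  bounce: vy ← 0.89·20.039 = 17.835
Arc 2: start y=0.000, vy=17.835 → t=3.567, apex=15.904, x_land=36.225, impact vy=-17.835
  bounce: vy ← 0.89·17.835 = 15.873
Arc 3: start y=0.000, vy=15.873 → t=3.175, apex=12.598, x_land=51.781, impact vy=-15.873
  bounce: vy ← 0.89·15.873 = 14.127
Arc 4: start y=0.000, vy=14.127 → t=2.825, apex=9.979, x_land=65.625, impact vy=-14.127
  bounce: vy ← 0.89·14.127 = 12.573
Arc 5: start y=0.000, vy=12.573 → t=2.515, apex=7.904, x_land=77.947, impact vy=-12.573
  bounce: vy ← 0.89·12.573 = 11.190
Arc 6: start y=0.000, vy=11.190 → t=2.238, apex=6.261, x_land=88.913, impact vy=-11.190
  bounce: vy ← 0.89·11.190 = 9.959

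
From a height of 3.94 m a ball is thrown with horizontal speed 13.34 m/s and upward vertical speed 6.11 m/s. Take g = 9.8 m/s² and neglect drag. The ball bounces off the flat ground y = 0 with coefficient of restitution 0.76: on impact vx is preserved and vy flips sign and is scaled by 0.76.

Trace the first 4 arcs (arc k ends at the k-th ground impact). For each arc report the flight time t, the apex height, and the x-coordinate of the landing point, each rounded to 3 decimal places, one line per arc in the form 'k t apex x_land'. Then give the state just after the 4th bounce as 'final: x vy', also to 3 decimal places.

Arc 1: start y=3.940, vy=6.110 → t=1.716, apex=5.845, x_land=22.886, impact vy=-10.703
  bounce: vy ← 0.76·10.703 = 8.134
Arc 2: start y=0.000, vy=8.134 → t=1.660, apex=3.376, x_land=45.032, impact vy=-8.134
  bounce: vy ← 0.76·8.134 = 6.182
Arc 3: start y=0.000, vy=6.182 → t=1.262, apex=1.950, x_land=61.862, impact vy=-6.182
  bounce: vy ← 0.76·6.182 = 4.698
Arc 4: start y=0.000, vy=4.698 → t=0.959, apex=1.126, x_land=74.653, impact vy=-4.698
  bounce: vy ← 0.76·4.698 = 3.571

1 1.716 5.845 22.886
2 1.660 3.376 45.032
3 1.262 1.950 61.862
4 0.959 1.126 74.653
final: 74.653 3.571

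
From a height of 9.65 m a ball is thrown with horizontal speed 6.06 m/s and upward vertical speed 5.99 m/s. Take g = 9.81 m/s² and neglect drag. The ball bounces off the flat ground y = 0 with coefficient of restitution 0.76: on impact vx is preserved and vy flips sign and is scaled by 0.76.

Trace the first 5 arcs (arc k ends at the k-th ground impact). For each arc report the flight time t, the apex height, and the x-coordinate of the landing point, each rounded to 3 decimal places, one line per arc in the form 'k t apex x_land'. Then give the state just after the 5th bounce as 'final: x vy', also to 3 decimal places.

1 2.140 11.479 12.971
2 2.325 6.630 27.062
3 1.767 3.830 37.771
4 1.343 2.212 45.910
5 1.021 1.278 52.096
final: 52.096 3.805

Arc 1: start y=9.650, vy=5.990 → t=2.140, apex=11.479, x_land=12.971, impact vy=-15.007
  bounce: vy ← 0.76·15.007 = 11.405
Arc 2: start y=0.000, vy=11.405 → t=2.325, apex=6.630, x_land=27.062, impact vy=-11.405
  bounce: vy ← 0.76·11.405 = 8.668
Arc 3: start y=0.000, vy=8.668 → t=1.767, apex=3.830, x_land=37.771, impact vy=-8.668
  bounce: vy ← 0.76·8.668 = 6.588
Arc 4: start y=0.000, vy=6.588 → t=1.343, apex=2.212, x_land=45.910, impact vy=-6.588
  bounce: vy ← 0.76·6.588 = 5.007
Arc 5: start y=0.000, vy=5.007 → t=1.021, apex=1.278, x_land=52.096, impact vy=-5.007
  bounce: vy ← 0.76·5.007 = 3.805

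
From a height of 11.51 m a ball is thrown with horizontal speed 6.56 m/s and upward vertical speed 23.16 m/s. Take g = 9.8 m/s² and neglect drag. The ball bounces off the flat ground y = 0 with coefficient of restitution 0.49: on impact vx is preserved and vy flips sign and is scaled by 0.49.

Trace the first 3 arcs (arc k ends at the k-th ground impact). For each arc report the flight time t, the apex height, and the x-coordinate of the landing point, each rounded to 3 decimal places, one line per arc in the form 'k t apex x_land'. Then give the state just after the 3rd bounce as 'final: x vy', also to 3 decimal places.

1 5.180 38.877 33.981
2 2.760 9.334 52.089
3 1.353 2.241 60.962
final: 60.962 3.248

Arc 1: start y=11.510, vy=23.160 → t=5.180, apex=38.877, x_land=33.981, impact vy=-27.604
  bounce: vy ← 0.49·27.604 = 13.526
Arc 2: start y=0.000, vy=13.526 → t=2.760, apex=9.334, x_land=52.089, impact vy=-13.526
  bounce: vy ← 0.49·13.526 = 6.628
Arc 3: start y=0.000, vy=6.628 → t=1.353, apex=2.241, x_land=60.962, impact vy=-6.628
  bounce: vy ← 0.49·6.628 = 3.248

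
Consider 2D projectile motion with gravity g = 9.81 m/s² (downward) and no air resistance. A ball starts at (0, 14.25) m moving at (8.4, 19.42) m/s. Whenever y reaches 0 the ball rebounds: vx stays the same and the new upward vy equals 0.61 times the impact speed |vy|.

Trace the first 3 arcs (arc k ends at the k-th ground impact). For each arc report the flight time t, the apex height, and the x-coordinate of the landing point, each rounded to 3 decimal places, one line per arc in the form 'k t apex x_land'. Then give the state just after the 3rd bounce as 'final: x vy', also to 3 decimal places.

Arc 1: start y=14.250, vy=19.420 → t=4.592, apex=33.472, x_land=38.572, impact vy=-25.627
  bounce: vy ← 0.61·25.627 = 15.632
Arc 2: start y=0.000, vy=15.632 → t=3.187, apex=12.455, x_land=65.343, impact vy=-15.632
  bounce: vy ← 0.61·15.632 = 9.536
Arc 3: start y=0.000, vy=9.536 → t=1.944, apex=4.634, x_land=81.673, impact vy=-9.536
  bounce: vy ← 0.61·9.536 = 5.817

1 4.592 33.472 38.572
2 3.187 12.455 65.343
3 1.944 4.634 81.673
final: 81.673 5.817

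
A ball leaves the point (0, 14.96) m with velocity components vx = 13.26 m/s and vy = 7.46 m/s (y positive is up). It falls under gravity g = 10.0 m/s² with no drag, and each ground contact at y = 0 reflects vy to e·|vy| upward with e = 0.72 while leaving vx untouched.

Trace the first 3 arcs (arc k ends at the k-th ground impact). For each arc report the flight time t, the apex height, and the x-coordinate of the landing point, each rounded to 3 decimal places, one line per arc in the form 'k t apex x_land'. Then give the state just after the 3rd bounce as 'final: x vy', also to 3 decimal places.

1 2.630 17.743 34.870
2 2.713 9.198 70.840
3 1.953 4.768 96.737
final: 96.737 7.031

Arc 1: start y=14.960, vy=7.460 → t=2.630, apex=17.743, x_land=34.870, impact vy=-18.838
  bounce: vy ← 0.72·18.838 = 13.563
Arc 2: start y=0.000, vy=13.563 → t=2.713, apex=9.198, x_land=70.840, impact vy=-13.563
  bounce: vy ← 0.72·13.563 = 9.765
Arc 3: start y=0.000, vy=9.765 → t=1.953, apex=4.768, x_land=96.737, impact vy=-9.765
  bounce: vy ← 0.72·9.765 = 7.031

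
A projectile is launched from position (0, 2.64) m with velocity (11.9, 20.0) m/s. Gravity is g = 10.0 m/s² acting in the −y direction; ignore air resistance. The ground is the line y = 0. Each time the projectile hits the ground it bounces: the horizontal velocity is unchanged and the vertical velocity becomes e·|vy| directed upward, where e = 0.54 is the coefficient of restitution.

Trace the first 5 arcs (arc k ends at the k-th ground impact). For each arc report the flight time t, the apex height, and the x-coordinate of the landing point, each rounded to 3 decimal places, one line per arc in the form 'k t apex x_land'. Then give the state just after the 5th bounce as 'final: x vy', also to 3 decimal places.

Arc 1: start y=2.640, vy=20.000 → t=4.128, apex=22.640, x_land=49.122, impact vy=-21.279
  bounce: vy ← 0.54·21.279 = 11.491
Arc 2: start y=0.000, vy=11.491 → t=2.298, apex=6.602, x_land=76.470, impact vy=-11.491
  bounce: vy ← 0.54·11.491 = 6.205
Arc 3: start y=0.000, vy=6.205 → t=1.241, apex=1.925, x_land=91.238, impact vy=-6.205
  bounce: vy ← 0.54·6.205 = 3.351
Arc 4: start y=0.000, vy=3.351 → t=0.670, apex=0.561, x_land=99.213, impact vy=-3.351
  bounce: vy ← 0.54·3.351 = 1.809
Arc 5: start y=0.000, vy=1.809 → t=0.362, apex=0.164, x_land=103.519, impact vy=-1.809
  bounce: vy ← 0.54·1.809 = 0.977

1 4.128 22.640 49.122
2 2.298 6.602 76.470
3 1.241 1.925 91.238
4 0.670 0.561 99.213
5 0.362 0.164 103.519
final: 103.519 0.977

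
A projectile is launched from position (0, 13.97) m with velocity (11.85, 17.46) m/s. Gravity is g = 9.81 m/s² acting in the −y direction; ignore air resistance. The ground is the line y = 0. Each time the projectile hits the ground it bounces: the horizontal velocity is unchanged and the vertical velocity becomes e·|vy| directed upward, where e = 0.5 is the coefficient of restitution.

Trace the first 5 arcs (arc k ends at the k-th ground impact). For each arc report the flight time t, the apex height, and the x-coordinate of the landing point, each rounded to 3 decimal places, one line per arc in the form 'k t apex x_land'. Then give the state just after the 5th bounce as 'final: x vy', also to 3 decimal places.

Arc 1: start y=13.970, vy=17.460 → t=4.233, apex=29.508, x_land=50.156, impact vy=-24.061
  bounce: vy ← 0.5·24.061 = 12.031
Arc 2: start y=0.000, vy=12.031 → t=2.453, apex=7.377, x_land=79.220, impact vy=-12.031
  bounce: vy ← 0.5·12.031 = 6.015
Arc 3: start y=0.000, vy=6.015 → t=1.226, apex=1.844, x_land=93.753, impact vy=-6.015
  bounce: vy ← 0.5·6.015 = 3.008
Arc 4: start y=0.000, vy=3.008 → t=0.613, apex=0.461, x_land=101.019, impact vy=-3.008
  bounce: vy ← 0.5·3.008 = 1.504
Arc 5: start y=0.000, vy=1.504 → t=0.307, apex=0.115, x_land=104.652, impact vy=-1.504
  bounce: vy ← 0.5·1.504 = 0.752

1 4.233 29.508 50.156
2 2.453 7.377 79.220
3 1.226 1.844 93.753
4 0.613 0.461 101.019
5 0.307 0.115 104.652
final: 104.652 0.752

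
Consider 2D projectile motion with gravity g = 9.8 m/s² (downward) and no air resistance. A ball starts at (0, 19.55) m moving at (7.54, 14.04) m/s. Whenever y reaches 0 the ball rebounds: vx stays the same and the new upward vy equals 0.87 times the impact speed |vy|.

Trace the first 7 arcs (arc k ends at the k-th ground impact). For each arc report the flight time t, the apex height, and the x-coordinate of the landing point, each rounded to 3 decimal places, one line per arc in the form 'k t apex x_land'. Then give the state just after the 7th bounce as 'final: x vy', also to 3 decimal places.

1 3.891 29.607 29.336
2 4.277 22.410 61.586
3 3.721 16.962 89.643
4 3.237 12.838 114.052
5 2.816 9.717 135.289
6 2.450 7.355 153.764
7 2.132 5.567 169.838
final: 169.838 9.088

Arc 1: start y=19.550, vy=14.040 → t=3.891, apex=29.607, x_land=29.336, impact vy=-24.089
  bounce: vy ← 0.87·24.089 = 20.958
Arc 2: start y=0.000, vy=20.958 → t=4.277, apex=22.410, x_land=61.586, impact vy=-20.958
  bounce: vy ← 0.87·20.958 = 18.233
Arc 3: start y=0.000, vy=18.233 → t=3.721, apex=16.962, x_land=89.643, impact vy=-18.233
  bounce: vy ← 0.87·18.233 = 15.863
Arc 4: start y=0.000, vy=15.863 → t=3.237, apex=12.838, x_land=114.052, impact vy=-15.863
  bounce: vy ← 0.87·15.863 = 13.801
Arc 5: start y=0.000, vy=13.801 → t=2.816, apex=9.717, x_land=135.289, impact vy=-13.801
  bounce: vy ← 0.87·13.801 = 12.007
Arc 6: start y=0.000, vy=12.007 → t=2.450, apex=7.355, x_land=153.764, impact vy=-12.007
  bounce: vy ← 0.87·12.007 = 10.446
Arc 7: start y=0.000, vy=10.446 → t=2.132, apex=5.567, x_land=169.838, impact vy=-10.446
  bounce: vy ← 0.87·10.446 = 9.088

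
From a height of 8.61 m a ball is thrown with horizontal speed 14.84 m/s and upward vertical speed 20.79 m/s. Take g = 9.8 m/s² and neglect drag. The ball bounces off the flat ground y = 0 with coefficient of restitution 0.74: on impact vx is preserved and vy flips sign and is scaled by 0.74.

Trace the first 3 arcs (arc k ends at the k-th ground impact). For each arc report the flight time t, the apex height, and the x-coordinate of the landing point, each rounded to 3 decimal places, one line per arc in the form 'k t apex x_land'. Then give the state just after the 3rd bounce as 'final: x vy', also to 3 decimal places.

1 4.623 30.662 68.605
2 3.702 16.791 123.546
3 2.740 9.195 164.203
final: 164.203 9.934

Arc 1: start y=8.610, vy=20.790 → t=4.623, apex=30.662, x_land=68.605, impact vy=-24.515
  bounce: vy ← 0.74·24.515 = 18.141
Arc 2: start y=0.000, vy=18.141 → t=3.702, apex=16.791, x_land=123.546, impact vy=-18.141
  bounce: vy ← 0.74·18.141 = 13.424
Arc 3: start y=0.000, vy=13.424 → t=2.740, apex=9.195, x_land=164.203, impact vy=-13.424
  bounce: vy ← 0.74·13.424 = 9.934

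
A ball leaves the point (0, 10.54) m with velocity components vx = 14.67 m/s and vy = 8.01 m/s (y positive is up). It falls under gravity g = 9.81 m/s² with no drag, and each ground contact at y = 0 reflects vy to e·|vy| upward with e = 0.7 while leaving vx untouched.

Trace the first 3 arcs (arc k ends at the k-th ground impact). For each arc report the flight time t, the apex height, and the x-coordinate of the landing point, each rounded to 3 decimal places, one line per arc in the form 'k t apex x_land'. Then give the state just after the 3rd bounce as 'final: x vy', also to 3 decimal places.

Arc 1: start y=10.540, vy=8.010 → t=2.494, apex=13.810, x_land=36.594, impact vy=-16.461
  bounce: vy ← 0.7·16.461 = 11.522
Arc 2: start y=0.000, vy=11.522 → t=2.349, apex=6.767, x_land=71.056, impact vy=-11.522
  bounce: vy ← 0.7·11.522 = 8.066
Arc 3: start y=0.000, vy=8.066 → t=1.644, apex=3.316, x_land=95.179, impact vy=-8.066
  bounce: vy ← 0.7·8.066 = 5.646

1 2.494 13.810 36.594
2 2.349 6.767 71.056
3 1.644 3.316 95.179
final: 95.179 5.646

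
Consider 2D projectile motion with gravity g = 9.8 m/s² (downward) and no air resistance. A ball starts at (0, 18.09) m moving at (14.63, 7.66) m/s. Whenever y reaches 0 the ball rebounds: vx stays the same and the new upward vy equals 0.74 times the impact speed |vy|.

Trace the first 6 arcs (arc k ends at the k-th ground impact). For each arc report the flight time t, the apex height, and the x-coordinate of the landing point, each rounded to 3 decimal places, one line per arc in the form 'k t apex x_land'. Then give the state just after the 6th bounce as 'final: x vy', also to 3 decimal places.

Arc 1: start y=18.090, vy=7.660 → t=2.856, apex=21.084, x_land=41.783, impact vy=-20.328
  bounce: vy ← 0.74·20.328 = 15.043
Arc 2: start y=0.000, vy=15.043 → t=3.070, apex=11.545, x_land=86.696, impact vy=-15.043
  bounce: vy ← 0.74·15.043 = 11.132
Arc 3: start y=0.000, vy=11.132 → t=2.272, apex=6.322, x_land=119.933, impact vy=-11.132
  bounce: vy ← 0.74·11.132 = 8.238
Arc 4: start y=0.000, vy=8.238 → t=1.681, apex=3.462, x_land=144.528, impact vy=-8.238
  bounce: vy ← 0.74·8.238 = 6.096
Arc 5: start y=0.000, vy=6.096 → t=1.244, apex=1.896, x_land=162.728, impact vy=-6.096
  bounce: vy ← 0.74·6.096 = 4.511
Arc 6: start y=0.000, vy=4.511 → t=0.921, apex=1.038, x_land=176.196, impact vy=-4.511
  bounce: vy ← 0.74·4.511 = 3.338

1 2.856 21.084 41.783
2 3.070 11.545 86.696
3 2.272 6.322 119.933
4 1.681 3.462 144.528
5 1.244 1.896 162.728
6 0.921 1.038 176.196
final: 176.196 3.338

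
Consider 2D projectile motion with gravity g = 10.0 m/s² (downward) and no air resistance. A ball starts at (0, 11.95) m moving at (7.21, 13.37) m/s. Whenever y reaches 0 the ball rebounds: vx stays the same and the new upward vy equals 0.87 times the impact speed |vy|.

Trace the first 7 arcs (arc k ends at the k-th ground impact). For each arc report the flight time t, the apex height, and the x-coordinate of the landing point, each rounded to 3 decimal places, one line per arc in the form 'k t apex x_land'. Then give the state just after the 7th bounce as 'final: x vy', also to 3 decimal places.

Arc 1: start y=11.950, vy=13.370 → t=3.381, apex=20.888, x_land=24.376, impact vy=-20.439
  bounce: vy ← 0.87·20.439 = 17.782
Arc 2: start y=0.000, vy=17.782 → t=3.556, apex=15.810, x_land=50.018, impact vy=-17.782
  bounce: vy ← 0.87·17.782 = 15.470
Arc 3: start y=0.000, vy=15.470 → t=3.094, apex=11.967, x_land=72.326, impact vy=-15.470
  bounce: vy ← 0.87·15.470 = 13.459
Arc 4: start y=0.000, vy=13.459 → t=2.692, apex=9.058, x_land=91.734, impact vy=-13.459
  bounce: vy ← 0.87·13.459 = 11.710
Arc 5: start y=0.000, vy=11.710 → t=2.342, apex=6.856, x_land=108.620, impact vy=-11.710
  bounce: vy ← 0.87·11.710 = 10.187
Arc 6: start y=0.000, vy=10.187 → t=2.037, apex=5.189, x_land=123.310, impact vy=-10.187
  bounce: vy ← 0.87·10.187 = 8.863
Arc 7: start y=0.000, vy=8.863 → t=1.773, apex=3.928, x_land=136.090, impact vy=-8.863
  bounce: vy ← 0.87·8.863 = 7.711

1 3.381 20.888 24.376
2 3.556 15.810 50.018
3 3.094 11.967 72.326
4 2.692 9.058 91.734
5 2.342 6.856 108.620
6 2.037 5.189 123.310
7 1.773 3.928 136.090
final: 136.090 7.711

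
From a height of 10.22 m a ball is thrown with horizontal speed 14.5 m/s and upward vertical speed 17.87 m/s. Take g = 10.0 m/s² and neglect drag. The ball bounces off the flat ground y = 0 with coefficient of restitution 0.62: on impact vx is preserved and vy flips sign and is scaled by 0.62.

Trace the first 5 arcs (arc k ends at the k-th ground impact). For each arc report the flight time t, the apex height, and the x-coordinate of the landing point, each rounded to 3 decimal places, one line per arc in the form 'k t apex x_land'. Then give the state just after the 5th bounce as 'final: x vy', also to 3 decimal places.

Arc 1: start y=10.220, vy=17.870 → t=4.076, apex=26.187, x_land=59.095, impact vy=-22.885
  bounce: vy ← 0.62·22.885 = 14.189
Arc 2: start y=0.000, vy=14.189 → t=2.838, apex=10.066, x_land=100.243, impact vy=-14.189
  bounce: vy ← 0.62·14.189 = 8.797
Arc 3: start y=0.000, vy=8.797 → t=1.759, apex=3.869, x_land=125.755, impact vy=-8.797
  bounce: vy ← 0.62·8.797 = 5.454
Arc 4: start y=0.000, vy=5.454 → t=1.091, apex=1.487, x_land=141.572, impact vy=-5.454
  bounce: vy ← 0.62·5.454 = 3.382
Arc 5: start y=0.000, vy=3.382 → t=0.676, apex=0.572, x_land=151.378, impact vy=-3.382
  bounce: vy ← 0.62·3.382 = 2.097

1 4.076 26.187 59.095
2 2.838 10.066 100.243
3 1.759 3.869 125.755
4 1.091 1.487 141.572
5 0.676 0.572 151.378
final: 151.378 2.097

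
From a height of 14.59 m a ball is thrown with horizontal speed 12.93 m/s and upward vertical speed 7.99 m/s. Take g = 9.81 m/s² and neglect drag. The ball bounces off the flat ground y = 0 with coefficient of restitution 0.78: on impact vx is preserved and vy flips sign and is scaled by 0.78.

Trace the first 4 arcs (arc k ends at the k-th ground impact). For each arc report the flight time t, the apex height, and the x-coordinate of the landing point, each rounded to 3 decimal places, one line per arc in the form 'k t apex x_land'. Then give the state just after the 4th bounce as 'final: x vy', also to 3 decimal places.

1 2.722 17.844 35.193
2 2.975 10.856 73.665
3 2.321 6.605 103.673
4 1.810 4.018 127.080
final: 127.080 6.926

Arc 1: start y=14.590, vy=7.990 → t=2.722, apex=17.844, x_land=35.193, impact vy=-18.711
  bounce: vy ← 0.78·18.711 = 14.594
Arc 2: start y=0.000, vy=14.594 → t=2.975, apex=10.856, x_land=73.665, impact vy=-14.594
  bounce: vy ← 0.78·14.594 = 11.384
Arc 3: start y=0.000, vy=11.384 → t=2.321, apex=6.605, x_land=103.673, impact vy=-11.384
  bounce: vy ← 0.78·11.384 = 8.879
Arc 4: start y=0.000, vy=8.879 → t=1.810, apex=4.018, x_land=127.080, impact vy=-8.879
  bounce: vy ← 0.78·8.879 = 6.926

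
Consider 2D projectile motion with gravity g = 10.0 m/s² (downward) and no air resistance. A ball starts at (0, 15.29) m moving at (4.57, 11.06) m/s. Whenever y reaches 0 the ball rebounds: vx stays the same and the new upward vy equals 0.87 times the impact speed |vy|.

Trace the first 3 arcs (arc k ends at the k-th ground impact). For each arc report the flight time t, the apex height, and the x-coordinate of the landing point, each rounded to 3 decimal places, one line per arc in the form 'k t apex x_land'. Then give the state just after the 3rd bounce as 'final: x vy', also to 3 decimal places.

Arc 1: start y=15.290, vy=11.060 → t=3.175, apex=21.406, x_land=14.510, impact vy=-20.691
  bounce: vy ← 0.87·20.691 = 18.001
Arc 2: start y=0.000, vy=18.001 → t=3.600, apex=16.202, x_land=30.963, impact vy=-18.001
  bounce: vy ← 0.87·18.001 = 15.661
Arc 3: start y=0.000, vy=15.661 → t=3.132, apex=12.264, x_land=45.278, impact vy=-15.661
  bounce: vy ← 0.87·15.661 = 13.625

1 3.175 21.406 14.510
2 3.600 16.202 30.963
3 3.132 12.264 45.278
final: 45.278 13.625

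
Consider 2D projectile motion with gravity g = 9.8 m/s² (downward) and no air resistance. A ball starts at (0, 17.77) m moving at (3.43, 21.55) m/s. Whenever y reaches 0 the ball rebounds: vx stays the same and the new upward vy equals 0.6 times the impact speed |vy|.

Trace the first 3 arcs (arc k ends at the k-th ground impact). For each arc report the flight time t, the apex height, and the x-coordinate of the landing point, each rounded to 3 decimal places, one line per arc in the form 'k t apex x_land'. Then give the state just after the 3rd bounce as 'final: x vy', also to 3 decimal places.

Arc 1: start y=17.770, vy=21.550 → t=5.108, apex=41.464, x_land=17.520, impact vy=-28.508
  bounce: vy ← 0.6·28.508 = 17.105
Arc 2: start y=0.000, vy=17.105 → t=3.491, apex=14.927, x_land=29.494, impact vy=-17.105
  bounce: vy ← 0.6·17.105 = 10.263
Arc 3: start y=0.000, vy=10.263 → t=2.094, apex=5.374, x_land=36.677, impact vy=-10.263
  bounce: vy ← 0.6·10.263 = 6.158

1 5.108 41.464 17.520
2 3.491 14.927 29.494
3 2.094 5.374 36.677
final: 36.677 6.158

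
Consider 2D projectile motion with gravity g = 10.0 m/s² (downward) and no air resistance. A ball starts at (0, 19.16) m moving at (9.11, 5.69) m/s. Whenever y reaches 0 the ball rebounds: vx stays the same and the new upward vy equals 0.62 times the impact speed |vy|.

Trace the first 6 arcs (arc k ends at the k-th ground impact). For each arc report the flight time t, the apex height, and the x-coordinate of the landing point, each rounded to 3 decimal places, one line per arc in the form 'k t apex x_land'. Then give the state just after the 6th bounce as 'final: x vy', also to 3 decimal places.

Arc 1: start y=19.160, vy=5.690 → t=2.608, apex=20.779, x_land=23.755, impact vy=-20.386
  bounce: vy ← 0.62·20.386 = 12.639
Arc 2: start y=0.000, vy=12.639 → t=2.528, apex=7.987, x_land=46.783, impact vy=-12.639
  bounce: vy ← 0.62·12.639 = 7.836
Arc 3: start y=0.000, vy=7.836 → t=1.567, apex=3.070, x_land=61.061, impact vy=-7.836
  bounce: vy ← 0.62·7.836 = 4.858
Arc 4: start y=0.000, vy=4.858 → t=0.972, apex=1.180, x_land=69.913, impact vy=-4.858
  bounce: vy ← 0.62·4.858 = 3.012
Arc 5: start y=0.000, vy=3.012 → t=0.602, apex=0.454, x_land=75.402, impact vy=-3.012
  bounce: vy ← 0.62·3.012 = 1.868
Arc 6: start y=0.000, vy=1.868 → t=0.374, apex=0.174, x_land=78.804, impact vy=-1.868
  bounce: vy ← 0.62·1.868 = 1.158

1 2.608 20.779 23.755
2 2.528 7.987 46.783
3 1.567 3.070 61.061
4 0.972 1.180 69.913
5 0.602 0.454 75.402
6 0.374 0.174 78.804
final: 78.804 1.158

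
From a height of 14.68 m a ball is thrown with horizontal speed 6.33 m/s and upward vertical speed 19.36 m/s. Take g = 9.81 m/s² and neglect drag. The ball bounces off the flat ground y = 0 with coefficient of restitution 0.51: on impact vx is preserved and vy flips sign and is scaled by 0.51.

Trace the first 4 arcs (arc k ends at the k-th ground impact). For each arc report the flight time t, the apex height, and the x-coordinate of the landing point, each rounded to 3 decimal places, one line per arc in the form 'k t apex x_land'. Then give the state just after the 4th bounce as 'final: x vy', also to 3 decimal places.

Arc 1: start y=14.680, vy=19.360 → t=4.598, apex=33.783, x_land=29.105, impact vy=-25.746
  bounce: vy ← 0.51·25.746 = 13.130
Arc 2: start y=0.000, vy=13.130 → t=2.677, apex=8.787, x_land=46.050, impact vy=-13.130
  bounce: vy ← 0.51·13.130 = 6.696
Arc 3: start y=0.000, vy=6.696 → t=1.365, apex=2.286, x_land=54.691, impact vy=-6.696
  bounce: vy ← 0.51·6.696 = 3.415
Arc 4: start y=0.000, vy=3.415 → t=0.696, apex=0.594, x_land=59.099, impact vy=-3.415
  bounce: vy ← 0.51·3.415 = 1.742

1 4.598 33.783 29.105
2 2.677 8.787 46.050
3 1.365 2.286 54.691
4 0.696 0.594 59.099
final: 59.099 1.742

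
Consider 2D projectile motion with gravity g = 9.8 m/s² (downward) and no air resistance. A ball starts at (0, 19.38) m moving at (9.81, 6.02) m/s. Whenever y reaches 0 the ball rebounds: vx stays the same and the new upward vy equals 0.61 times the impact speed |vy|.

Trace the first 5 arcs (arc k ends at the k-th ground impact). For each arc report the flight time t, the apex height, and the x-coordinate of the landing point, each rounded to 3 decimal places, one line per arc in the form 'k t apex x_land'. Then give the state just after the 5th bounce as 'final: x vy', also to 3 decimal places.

1 2.696 21.229 26.445
2 2.539 7.899 51.356
3 1.549 2.939 66.552
4 0.945 1.094 75.822
5 0.576 0.407 81.476
final: 81.476 1.723

Arc 1: start y=19.380, vy=6.020 → t=2.696, apex=21.229, x_land=26.445, impact vy=-20.398
  bounce: vy ← 0.61·20.398 = 12.443
Arc 2: start y=0.000, vy=12.443 → t=2.539, apex=7.899, x_land=51.356, impact vy=-12.443
  bounce: vy ← 0.61·12.443 = 7.590
Arc 3: start y=0.000, vy=7.590 → t=1.549, apex=2.939, x_land=66.552, impact vy=-7.590
  bounce: vy ← 0.61·7.590 = 4.630
Arc 4: start y=0.000, vy=4.630 → t=0.945, apex=1.094, x_land=75.822, impact vy=-4.630
  bounce: vy ← 0.61·4.630 = 2.824
Arc 5: start y=0.000, vy=2.824 → t=0.576, apex=0.407, x_land=81.476, impact vy=-2.824
  bounce: vy ← 0.61·2.824 = 1.723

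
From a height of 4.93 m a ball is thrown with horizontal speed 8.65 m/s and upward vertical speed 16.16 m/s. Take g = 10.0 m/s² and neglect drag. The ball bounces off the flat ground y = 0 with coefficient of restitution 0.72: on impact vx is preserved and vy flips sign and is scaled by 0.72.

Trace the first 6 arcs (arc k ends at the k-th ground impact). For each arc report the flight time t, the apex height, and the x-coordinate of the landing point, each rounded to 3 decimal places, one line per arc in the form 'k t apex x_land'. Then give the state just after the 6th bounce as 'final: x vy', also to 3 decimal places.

Arc 1: start y=4.930, vy=16.160 → t=3.513, apex=17.987, x_land=30.385, impact vy=-18.967
  bounce: vy ← 0.72·18.967 = 13.656
Arc 2: start y=0.000, vy=13.656 → t=2.731, apex=9.325, x_land=54.010, impact vy=-13.656
  bounce: vy ← 0.72·13.656 = 9.832
Arc 3: start y=0.000, vy=9.832 → t=1.966, apex=4.834, x_land=71.020, impact vy=-9.832
  bounce: vy ← 0.72·9.832 = 7.079
Arc 4: start y=0.000, vy=7.079 → t=1.416, apex=2.506, x_land=83.268, impact vy=-7.079
  bounce: vy ← 0.72·7.079 = 5.097
Arc 5: start y=0.000, vy=5.097 → t=1.019, apex=1.299, x_land=92.086, impact vy=-5.097
  bounce: vy ← 0.72·5.097 = 3.670
Arc 6: start y=0.000, vy=3.670 → t=0.734, apex=0.673, x_land=98.435, impact vy=-3.670
  bounce: vy ← 0.72·3.670 = 2.642

1 3.513 17.987 30.385
2 2.731 9.325 54.010
3 1.966 4.834 71.020
4 1.416 2.506 83.268
5 1.019 1.299 92.086
6 0.734 0.673 98.435
final: 98.435 2.642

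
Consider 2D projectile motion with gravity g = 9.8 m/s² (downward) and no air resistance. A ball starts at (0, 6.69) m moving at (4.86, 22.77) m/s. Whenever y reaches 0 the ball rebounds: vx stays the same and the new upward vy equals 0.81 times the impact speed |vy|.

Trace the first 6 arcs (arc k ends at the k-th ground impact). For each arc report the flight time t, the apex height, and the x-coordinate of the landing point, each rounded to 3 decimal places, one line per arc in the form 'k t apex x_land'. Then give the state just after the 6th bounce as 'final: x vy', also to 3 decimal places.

1 4.924 33.143 23.932
2 4.213 21.745 44.408
3 3.413 14.267 60.993
4 2.764 9.360 74.428
5 2.239 6.141 85.310
6 1.814 4.029 94.124
final: 94.124 7.198

Arc 1: start y=6.690, vy=22.770 → t=4.924, apex=33.143, x_land=23.932, impact vy=-25.487
  bounce: vy ← 0.81·25.487 = 20.645
Arc 2: start y=0.000, vy=20.645 → t=4.213, apex=21.745, x_land=44.408, impact vy=-20.645
  bounce: vy ← 0.81·20.645 = 16.722
Arc 3: start y=0.000, vy=16.722 → t=3.413, apex=14.267, x_land=60.993, impact vy=-16.722
  bounce: vy ← 0.81·16.722 = 13.545
Arc 4: start y=0.000, vy=13.545 → t=2.764, apex=9.360, x_land=74.428, impact vy=-13.545
  bounce: vy ← 0.81·13.545 = 10.971
Arc 5: start y=0.000, vy=10.971 → t=2.239, apex=6.141, x_land=85.310, impact vy=-10.971
  bounce: vy ← 0.81·10.971 = 8.887
Arc 6: start y=0.000, vy=8.887 → t=1.814, apex=4.029, x_land=94.124, impact vy=-8.887
  bounce: vy ← 0.81·8.887 = 7.198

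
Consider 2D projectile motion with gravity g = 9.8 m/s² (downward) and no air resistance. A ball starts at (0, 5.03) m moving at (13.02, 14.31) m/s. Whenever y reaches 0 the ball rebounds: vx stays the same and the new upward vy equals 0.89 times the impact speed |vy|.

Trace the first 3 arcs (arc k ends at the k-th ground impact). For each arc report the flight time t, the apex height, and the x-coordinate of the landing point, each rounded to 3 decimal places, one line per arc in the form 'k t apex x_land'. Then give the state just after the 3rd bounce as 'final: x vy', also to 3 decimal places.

Arc 1: start y=5.030, vy=14.310 → t=3.237, apex=15.478, x_land=42.152, impact vy=-17.417
  bounce: vy ← 0.89·17.417 = 15.501
Arc 2: start y=0.000, vy=15.501 → t=3.164, apex=12.260, x_land=83.342, impact vy=-15.501
  bounce: vy ← 0.89·15.501 = 13.796
Arc 3: start y=0.000, vy=13.796 → t=2.816, apex=9.711, x_land=120.000, impact vy=-13.796
  bounce: vy ← 0.89·13.796 = 12.279

1 3.237 15.478 42.152
2 3.164 12.260 83.342
3 2.816 9.711 120.000
final: 120.000 12.279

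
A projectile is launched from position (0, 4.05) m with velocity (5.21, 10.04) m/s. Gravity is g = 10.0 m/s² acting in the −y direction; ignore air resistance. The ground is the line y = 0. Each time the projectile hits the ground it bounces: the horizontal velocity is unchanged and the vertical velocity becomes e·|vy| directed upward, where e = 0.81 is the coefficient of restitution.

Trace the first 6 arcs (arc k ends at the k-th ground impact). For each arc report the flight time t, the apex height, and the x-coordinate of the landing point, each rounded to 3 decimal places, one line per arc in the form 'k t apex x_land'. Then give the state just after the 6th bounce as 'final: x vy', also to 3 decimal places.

1 2.352 9.090 12.256
2 2.184 5.964 23.636
3 1.769 3.913 32.854
4 1.433 2.567 40.321
5 1.161 1.684 46.368
6 0.940 1.105 51.267
final: 51.267 3.808

Arc 1: start y=4.050, vy=10.040 → t=2.352, apex=9.090, x_land=12.256, impact vy=-13.483
  bounce: vy ← 0.81·13.483 = 10.922
Arc 2: start y=0.000, vy=10.922 → t=2.184, apex=5.964, x_land=23.636, impact vy=-10.922
  bounce: vy ← 0.81·10.922 = 8.846
Arc 3: start y=0.000, vy=8.846 → t=1.769, apex=3.913, x_land=32.854, impact vy=-8.846
  bounce: vy ← 0.81·8.846 = 7.166
Arc 4: start y=0.000, vy=7.166 → t=1.433, apex=2.567, x_land=40.321, impact vy=-7.166
  bounce: vy ← 0.81·7.166 = 5.804
Arc 5: start y=0.000, vy=5.804 → t=1.161, apex=1.684, x_land=46.368, impact vy=-5.804
  bounce: vy ← 0.81·5.804 = 4.701
Arc 6: start y=0.000, vy=4.701 → t=0.940, apex=1.105, x_land=51.267, impact vy=-4.701
  bounce: vy ← 0.81·4.701 = 3.808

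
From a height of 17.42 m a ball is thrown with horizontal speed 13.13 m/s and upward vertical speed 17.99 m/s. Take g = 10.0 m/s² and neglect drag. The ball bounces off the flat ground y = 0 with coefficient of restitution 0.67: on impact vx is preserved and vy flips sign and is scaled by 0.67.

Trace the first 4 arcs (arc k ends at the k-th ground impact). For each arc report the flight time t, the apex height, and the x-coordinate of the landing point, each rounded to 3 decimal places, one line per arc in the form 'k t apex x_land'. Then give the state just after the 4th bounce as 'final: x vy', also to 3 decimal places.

1 4.391 33.602 57.659
2 3.474 15.084 103.269
3 2.327 6.771 133.829
4 1.559 3.040 154.303
final: 154.303 5.224

Arc 1: start y=17.420, vy=17.990 → t=4.391, apex=33.602, x_land=57.659, impact vy=-25.924
  bounce: vy ← 0.67·25.924 = 17.369
Arc 2: start y=0.000, vy=17.369 → t=3.474, apex=15.084, x_land=103.269, impact vy=-17.369
  bounce: vy ← 0.67·17.369 = 11.637
Arc 3: start y=0.000, vy=11.637 → t=2.327, apex=6.771, x_land=133.829, impact vy=-11.637
  bounce: vy ← 0.67·11.637 = 7.797
Arc 4: start y=0.000, vy=7.797 → t=1.559, apex=3.040, x_land=154.303, impact vy=-7.797
  bounce: vy ← 0.67·7.797 = 5.224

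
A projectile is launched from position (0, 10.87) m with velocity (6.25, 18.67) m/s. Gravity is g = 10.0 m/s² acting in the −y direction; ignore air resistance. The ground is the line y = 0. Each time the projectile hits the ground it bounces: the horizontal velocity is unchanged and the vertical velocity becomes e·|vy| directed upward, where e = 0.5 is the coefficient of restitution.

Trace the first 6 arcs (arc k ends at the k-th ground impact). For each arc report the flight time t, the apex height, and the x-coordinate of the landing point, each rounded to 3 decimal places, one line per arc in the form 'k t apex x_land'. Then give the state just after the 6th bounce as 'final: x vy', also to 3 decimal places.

1 4.246 28.298 26.538
2 2.379 7.075 41.406
3 1.190 1.769 48.841
4 0.595 0.442 52.558
5 0.297 0.111 54.417
6 0.149 0.028 55.346
final: 55.346 0.372

Arc 1: start y=10.870, vy=18.670 → t=4.246, apex=28.298, x_land=26.538, impact vy=-23.790
  bounce: vy ← 0.5·23.790 = 11.895
Arc 2: start y=0.000, vy=11.895 → t=2.379, apex=7.075, x_land=41.406, impact vy=-11.895
  bounce: vy ← 0.5·11.895 = 5.948
Arc 3: start y=0.000, vy=5.948 → t=1.190, apex=1.769, x_land=48.841, impact vy=-5.948
  bounce: vy ← 0.5·5.948 = 2.974
Arc 4: start y=0.000, vy=2.974 → t=0.595, apex=0.442, x_land=52.558, impact vy=-2.974
  bounce: vy ← 0.5·2.974 = 1.487
Arc 5: start y=0.000, vy=1.487 → t=0.297, apex=0.111, x_land=54.417, impact vy=-1.487
  bounce: vy ← 0.5·1.487 = 0.743
Arc 6: start y=0.000, vy=0.743 → t=0.149, apex=0.028, x_land=55.346, impact vy=-0.743
  bounce: vy ← 0.5·0.743 = 0.372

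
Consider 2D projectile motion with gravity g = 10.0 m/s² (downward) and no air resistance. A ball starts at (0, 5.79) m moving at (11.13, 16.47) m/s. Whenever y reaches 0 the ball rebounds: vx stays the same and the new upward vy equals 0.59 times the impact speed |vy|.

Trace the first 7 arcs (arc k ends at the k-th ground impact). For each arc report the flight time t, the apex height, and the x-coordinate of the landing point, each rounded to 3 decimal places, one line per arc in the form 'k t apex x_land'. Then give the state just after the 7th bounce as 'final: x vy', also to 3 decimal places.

Arc 1: start y=5.790, vy=16.470 → t=3.614, apex=19.353, x_land=40.228, impact vy=-19.674
  bounce: vy ← 0.59·19.674 = 11.608
Arc 2: start y=0.000, vy=11.608 → t=2.322, apex=6.737, x_land=66.067, impact vy=-11.608
  bounce: vy ← 0.59·11.608 = 6.848
Arc 3: start y=0.000, vy=6.848 → t=1.370, apex=2.345, x_land=81.311, impact vy=-6.848
  bounce: vy ← 0.59·6.848 = 4.041
Arc 4: start y=0.000, vy=4.041 → t=0.808, apex=0.816, x_land=90.306, impact vy=-4.041
  bounce: vy ← 0.59·4.041 = 2.384
Arc 5: start y=0.000, vy=2.384 → t=0.477, apex=0.284, x_land=95.612, impact vy=-2.384
  bounce: vy ← 0.59·2.384 = 1.407
Arc 6: start y=0.000, vy=1.407 → t=0.281, apex=0.099, x_land=98.743, impact vy=-1.407
  bounce: vy ← 0.59·1.407 = 0.830
Arc 7: start y=0.000, vy=0.830 → t=0.166, apex=0.034, x_land=100.591, impact vy=-0.830
  bounce: vy ← 0.59·0.830 = 0.490

1 3.614 19.353 40.228
2 2.322 6.737 66.067
3 1.370 2.345 81.311
4 0.808 0.816 90.306
5 0.477 0.284 95.612
6 0.281 0.099 98.743
7 0.166 0.034 100.591
final: 100.591 0.490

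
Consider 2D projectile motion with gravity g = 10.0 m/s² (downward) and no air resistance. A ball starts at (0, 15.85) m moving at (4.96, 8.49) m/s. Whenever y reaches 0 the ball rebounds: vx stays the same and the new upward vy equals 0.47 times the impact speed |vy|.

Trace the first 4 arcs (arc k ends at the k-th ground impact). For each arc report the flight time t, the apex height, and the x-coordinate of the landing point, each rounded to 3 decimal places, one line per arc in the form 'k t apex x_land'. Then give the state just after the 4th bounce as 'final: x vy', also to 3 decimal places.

1 2.822 19.454 13.995
2 1.854 4.297 23.191
3 0.871 0.949 27.514
4 0.410 0.210 29.545
final: 29.545 0.963

Arc 1: start y=15.850, vy=8.490 → t=2.822, apex=19.454, x_land=13.995, impact vy=-19.725
  bounce: vy ← 0.47·19.725 = 9.271
Arc 2: start y=0.000, vy=9.271 → t=1.854, apex=4.297, x_land=23.191, impact vy=-9.271
  bounce: vy ← 0.47·9.271 = 4.357
Arc 3: start y=0.000, vy=4.357 → t=0.871, apex=0.949, x_land=27.514, impact vy=-4.357
  bounce: vy ← 0.47·4.357 = 2.048
Arc 4: start y=0.000, vy=2.048 → t=0.410, apex=0.210, x_land=29.545, impact vy=-2.048
  bounce: vy ← 0.47·2.048 = 0.963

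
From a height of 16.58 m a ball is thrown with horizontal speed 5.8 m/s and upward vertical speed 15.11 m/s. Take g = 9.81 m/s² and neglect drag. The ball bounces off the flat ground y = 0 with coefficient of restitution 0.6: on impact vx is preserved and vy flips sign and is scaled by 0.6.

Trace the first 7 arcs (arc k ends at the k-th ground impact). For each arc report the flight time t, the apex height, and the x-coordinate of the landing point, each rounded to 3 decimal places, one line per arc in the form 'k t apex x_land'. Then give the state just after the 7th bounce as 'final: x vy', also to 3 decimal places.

Arc 1: start y=16.580, vy=15.110 → t=3.939, apex=28.217, x_land=22.845, impact vy=-23.529
  bounce: vy ← 0.6·23.529 = 14.117
Arc 2: start y=0.000, vy=14.117 → t=2.878, apex=10.158, x_land=39.538, impact vy=-14.117
  bounce: vy ← 0.6·14.117 = 8.470
Arc 3: start y=0.000, vy=8.470 → t=1.727, apex=3.657, x_land=49.554, impact vy=-8.470
  bounce: vy ← 0.6·8.470 = 5.082
Arc 4: start y=0.000, vy=5.082 → t=1.036, apex=1.316, x_land=55.564, impact vy=-5.082
  bounce: vy ← 0.6·5.082 = 3.049
Arc 5: start y=0.000, vy=3.049 → t=0.622, apex=0.474, x_land=59.169, impact vy=-3.049
  bounce: vy ← 0.6·3.049 = 1.830
Arc 6: start y=0.000, vy=1.830 → t=0.373, apex=0.171, x_land=61.333, impact vy=-1.830
  bounce: vy ← 0.6·1.830 = 1.098
Arc 7: start y=0.000, vy=1.098 → t=0.224, apex=0.061, x_land=62.631, impact vy=-1.098
  bounce: vy ← 0.6·1.098 = 0.659

1 3.939 28.217 22.845
2 2.878 10.158 39.538
3 1.727 3.657 49.554
4 1.036 1.316 55.564
5 0.622 0.474 59.169
6 0.373 0.171 61.333
7 0.224 0.061 62.631
final: 62.631 0.659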